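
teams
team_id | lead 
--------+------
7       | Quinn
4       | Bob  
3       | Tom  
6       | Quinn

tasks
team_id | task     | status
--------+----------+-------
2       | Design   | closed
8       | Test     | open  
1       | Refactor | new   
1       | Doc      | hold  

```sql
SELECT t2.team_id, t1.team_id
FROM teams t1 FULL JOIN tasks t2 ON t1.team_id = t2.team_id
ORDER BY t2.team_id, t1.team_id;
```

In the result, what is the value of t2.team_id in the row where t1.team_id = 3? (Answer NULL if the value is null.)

NULL

FULL OUTER JOIN keeps every row from both sides; unmatched rows get NULL for the other side's columns.
Matching on t1.team_id = t2.team_id.
Matched pairs: 0; unmatched t1 rows kept: 4; unmatched t2 rows kept: 4.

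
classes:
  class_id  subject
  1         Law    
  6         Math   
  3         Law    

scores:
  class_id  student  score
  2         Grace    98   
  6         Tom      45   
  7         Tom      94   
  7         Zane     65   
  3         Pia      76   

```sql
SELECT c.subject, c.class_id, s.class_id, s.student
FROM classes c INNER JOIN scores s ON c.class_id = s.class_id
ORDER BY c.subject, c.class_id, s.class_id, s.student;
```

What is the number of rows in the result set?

2

INNER JOIN keeps only pairs where the ON condition holds.
Matching on c.class_id = s.class_id.
Matched pairs: 2.
Total: 2 rows.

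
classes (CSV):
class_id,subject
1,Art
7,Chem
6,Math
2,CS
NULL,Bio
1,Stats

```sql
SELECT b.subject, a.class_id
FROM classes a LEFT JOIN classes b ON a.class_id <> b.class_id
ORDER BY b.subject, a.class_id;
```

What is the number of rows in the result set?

LEFT JOIN keeps every row from `classes a`; unmatched rows get NULL for `classes b`'s columns.
Matching on a.class_id <> b.class_id. A NULL in a compared column never satisfies the condition.
- a[0] class_id=1 → 3 match(es) in b → 3 row(s).
- a[1] class_id=7 → 4 match(es) in b → 4 row(s).
- a[2] class_id=6 → 4 match(es) in b → 4 row(s).
- a[3] class_id=2 → 4 match(es) in b → 4 row(s).
- a[4] class_id=NULL → no match; kept with NULLs on the b side.
- a[5] class_id=1 → 3 match(es) in b → 3 row(s).
Total: 18 matched + 1 padded = 19 rows.

19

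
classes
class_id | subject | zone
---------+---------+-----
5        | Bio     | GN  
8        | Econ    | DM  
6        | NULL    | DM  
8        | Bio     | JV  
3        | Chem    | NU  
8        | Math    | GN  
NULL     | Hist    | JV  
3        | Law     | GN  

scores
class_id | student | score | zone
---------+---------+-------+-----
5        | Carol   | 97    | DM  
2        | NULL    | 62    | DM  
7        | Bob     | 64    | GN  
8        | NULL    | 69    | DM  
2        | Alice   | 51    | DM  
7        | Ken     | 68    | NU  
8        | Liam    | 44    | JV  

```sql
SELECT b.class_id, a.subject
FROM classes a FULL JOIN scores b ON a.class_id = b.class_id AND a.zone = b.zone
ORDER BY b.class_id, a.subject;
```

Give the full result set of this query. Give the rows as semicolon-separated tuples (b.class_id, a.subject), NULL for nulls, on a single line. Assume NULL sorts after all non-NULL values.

(2, NULL); (2, NULL); (5, NULL); (7, NULL); (7, NULL); (8, Bio); (8, Econ); (NULL, Bio); (NULL, Chem); (NULL, Hist); (NULL, Law); (NULL, Math); (NULL, NULL)

FULL OUTER JOIN keeps every row from both sides; unmatched rows get NULL for the other side's columns.
Matching on a.class_id = b.class_id AND a.zone = b.zone. A NULL in a compared column never satisfies the condition.
- a[0] class_id=5, zone=GN → no match; kept with NULLs on the b side.
- a[1] class_id=8, zone=DM → 1 match(es) in b → 1 row(s).
- a[2] class_id=6, zone=DM → no match; kept with NULLs on the b side.
- a[3] class_id=8, zone=JV → 1 match(es) in b → 1 row(s).
- a[4] class_id=3, zone=NU → no match; kept with NULLs on the b side.
- a[5] class_id=8, zone=GN → no match; kept with NULLs on the b side.
- a[6] class_id=NULL, zone=JV → no match; kept with NULLs on the b side.
- a[7] class_id=3, zone=GN → no match; kept with NULLs on the b side.
- plus 5 unmatched b row(s), each kept with NULL a columns.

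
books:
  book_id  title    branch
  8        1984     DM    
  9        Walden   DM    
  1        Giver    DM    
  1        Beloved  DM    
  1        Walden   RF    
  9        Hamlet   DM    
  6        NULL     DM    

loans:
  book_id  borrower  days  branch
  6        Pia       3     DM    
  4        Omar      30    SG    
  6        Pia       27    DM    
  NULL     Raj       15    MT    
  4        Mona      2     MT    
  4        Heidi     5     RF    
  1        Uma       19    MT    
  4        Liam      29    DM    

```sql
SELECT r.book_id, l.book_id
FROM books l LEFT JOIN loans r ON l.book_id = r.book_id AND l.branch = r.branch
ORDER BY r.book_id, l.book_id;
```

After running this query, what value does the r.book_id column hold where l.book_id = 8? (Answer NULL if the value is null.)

NULL

LEFT JOIN keeps every row from `books`; unmatched rows get NULL for `loans`'s columns.
Matching on l.book_id = r.book_id AND l.branch = r.branch. A NULL in a compared column never satisfies the condition.
- book_id=8, branch=DM: no r row matches, row kept with r columns NULL.
- book_id=9, branch=DM: no r row matches, row kept with r columns NULL.
- book_id=1, branch=DM: no r row matches, row kept with r columns NULL.
- book_id=1, branch=DM: no r row matches, row kept with r columns NULL.
- book_id=1, branch=RF: no r row matches, row kept with r columns NULL.
- book_id=9, branch=DM: no r row matches, row kept with r columns NULL.
- book_id=6, branch=DM: 2 matching r row(s), so 2 row(s) emitted.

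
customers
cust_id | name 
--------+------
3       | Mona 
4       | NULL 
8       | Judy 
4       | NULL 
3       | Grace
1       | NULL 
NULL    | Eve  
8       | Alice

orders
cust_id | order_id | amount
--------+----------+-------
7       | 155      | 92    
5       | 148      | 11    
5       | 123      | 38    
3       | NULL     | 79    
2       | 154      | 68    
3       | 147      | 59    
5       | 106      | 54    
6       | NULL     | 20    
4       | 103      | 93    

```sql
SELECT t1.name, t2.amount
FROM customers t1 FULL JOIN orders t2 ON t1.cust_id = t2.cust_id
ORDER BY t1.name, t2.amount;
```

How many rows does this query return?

16

FULL OUTER JOIN keeps every row from both sides; unmatched rows get NULL for the other side's columns.
Matching on t1.cust_id = t2.cust_id. A NULL in a compared column never satisfies the condition.
- t1[0] cust_id=3 → 2 match(es) in t2 → 2 row(s).
- t1[1] cust_id=4 → 1 match(es) in t2 → 1 row(s).
- t1[2] cust_id=8 → no match; kept with NULLs on the t2 side.
- t1[3] cust_id=4 → 1 match(es) in t2 → 1 row(s).
- t1[4] cust_id=3 → 2 match(es) in t2 → 2 row(s).
- t1[5] cust_id=1 → no match; kept with NULLs on the t2 side.
- t1[6] cust_id=NULL → no match; kept with NULLs on the t2 side.
- t1[7] cust_id=8 → no match; kept with NULLs on the t2 side.
- plus 6 unmatched t2 row(s), each kept with NULL t1 columns.
Total: 6 matched + 10 padded = 16 rows.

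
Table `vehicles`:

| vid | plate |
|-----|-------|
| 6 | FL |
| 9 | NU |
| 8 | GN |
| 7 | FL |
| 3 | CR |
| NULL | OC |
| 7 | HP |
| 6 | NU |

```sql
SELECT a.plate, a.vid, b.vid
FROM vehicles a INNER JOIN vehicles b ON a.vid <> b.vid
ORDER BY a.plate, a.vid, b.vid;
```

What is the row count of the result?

38

INNER JOIN keeps only pairs where the ON condition holds.
Matching on a.vid <> b.vid. A NULL in a compared column never satisfies the condition.
- a (vid=6) pairs with 5 row(s) of b.
- a (vid=9) pairs with 6 row(s) of b.
- a (vid=8) pairs with 6 row(s) of b.
- a (vid=7) pairs with 5 row(s) of b.
- a (vid=3) pairs with 6 row(s) of b.
- a (vid=NULL) has no partner → excluded.
- a (vid=7) pairs with 5 row(s) of b.
- a (vid=6) pairs with 5 row(s) of b.
Total: 38 rows.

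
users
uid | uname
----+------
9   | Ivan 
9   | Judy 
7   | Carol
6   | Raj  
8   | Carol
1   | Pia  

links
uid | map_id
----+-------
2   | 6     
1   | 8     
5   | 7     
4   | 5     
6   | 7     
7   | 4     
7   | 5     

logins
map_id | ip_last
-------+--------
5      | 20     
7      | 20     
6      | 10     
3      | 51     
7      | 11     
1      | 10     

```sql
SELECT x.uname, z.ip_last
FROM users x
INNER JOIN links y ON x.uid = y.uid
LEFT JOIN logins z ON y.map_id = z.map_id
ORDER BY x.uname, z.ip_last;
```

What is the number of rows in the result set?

5

Evaluate left to right. First `users x INNER JOIN links y` on uid: 4 row(s).
Then LEFT JOIN `logins z` on map_id: each of those 4 rows is kept; rows whose y.map_id has no match in z get NULL for z's columns.
Result: 5 row(s).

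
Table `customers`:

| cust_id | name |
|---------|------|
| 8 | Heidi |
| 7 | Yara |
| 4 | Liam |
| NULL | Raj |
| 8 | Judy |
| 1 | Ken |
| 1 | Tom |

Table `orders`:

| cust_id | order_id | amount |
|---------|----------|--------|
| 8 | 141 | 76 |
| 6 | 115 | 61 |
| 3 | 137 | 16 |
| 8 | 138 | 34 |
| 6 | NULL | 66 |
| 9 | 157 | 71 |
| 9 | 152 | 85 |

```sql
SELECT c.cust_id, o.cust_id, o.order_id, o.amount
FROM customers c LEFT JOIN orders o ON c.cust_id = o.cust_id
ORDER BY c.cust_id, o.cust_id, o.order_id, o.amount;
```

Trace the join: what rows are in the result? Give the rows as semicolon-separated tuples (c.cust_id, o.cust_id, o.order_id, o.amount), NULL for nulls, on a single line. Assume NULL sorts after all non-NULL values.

LEFT JOIN keeps every row from `customers`; unmatched rows get NULL for `orders`'s columns.
Matching on c.cust_id = o.cust_id. A NULL in a compared column never satisfies the condition.
- c row (cust_id=8): matches 2 o row(s) → 2 output row(s).
- c row (cust_id=7): no match → kept, o columns NULL.
- c row (cust_id=4): no match → kept, o columns NULL.
- c row (cust_id=NULL): no match → kept, o columns NULL.
- c row (cust_id=8): matches 2 o row(s) → 2 output row(s).
- c row (cust_id=1): no match → kept, o columns NULL.
- c row (cust_id=1): no match → kept, o columns NULL.
After projecting and ordering:
c.cust_id | o.cust_id | o.order_id | o.amount
1 | NULL | NULL | NULL
1 | NULL | NULL | NULL
4 | NULL | NULL | NULL
7 | NULL | NULL | NULL
8 | 8 | 138 | 34
8 | 8 | 138 | 34
8 | 8 | 141 | 76
8 | 8 | 141 | 76
NULL | NULL | NULL | NULL

(1, NULL, NULL, NULL); (1, NULL, NULL, NULL); (4, NULL, NULL, NULL); (7, NULL, NULL, NULL); (8, 8, 138, 34); (8, 8, 138, 34); (8, 8, 141, 76); (8, 8, 141, 76); (NULL, NULL, NULL, NULL)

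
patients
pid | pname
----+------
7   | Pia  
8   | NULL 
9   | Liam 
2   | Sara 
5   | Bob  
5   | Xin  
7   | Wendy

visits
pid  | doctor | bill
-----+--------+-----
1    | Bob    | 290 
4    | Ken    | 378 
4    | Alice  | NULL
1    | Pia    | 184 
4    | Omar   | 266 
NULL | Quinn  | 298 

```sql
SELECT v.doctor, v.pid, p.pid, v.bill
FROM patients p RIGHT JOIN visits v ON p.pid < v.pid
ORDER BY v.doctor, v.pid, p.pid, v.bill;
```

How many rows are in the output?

6

RIGHT JOIN keeps every row from `visits`; unmatched rows get NULL for `patients`'s columns.
Matching on p.pid < v.pid. A NULL in a compared column never satisfies the condition.
Matched pairs: 3; unmatched v rows kept: 3.
Total: 3 matched + 3 padded = 6 rows.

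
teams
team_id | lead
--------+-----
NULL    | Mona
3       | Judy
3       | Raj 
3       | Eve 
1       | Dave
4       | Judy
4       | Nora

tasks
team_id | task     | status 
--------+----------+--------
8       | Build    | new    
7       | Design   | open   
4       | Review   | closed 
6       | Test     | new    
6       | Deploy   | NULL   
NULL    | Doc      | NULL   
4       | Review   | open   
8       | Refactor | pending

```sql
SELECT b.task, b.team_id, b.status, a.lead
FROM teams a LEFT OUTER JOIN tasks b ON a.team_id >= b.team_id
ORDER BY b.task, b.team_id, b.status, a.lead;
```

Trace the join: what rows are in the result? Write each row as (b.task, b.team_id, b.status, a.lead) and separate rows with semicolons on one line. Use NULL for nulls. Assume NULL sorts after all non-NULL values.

(Review, 4, closed, Judy); (Review, 4, closed, Nora); (Review, 4, open, Judy); (Review, 4, open, Nora); (NULL, NULL, NULL, Dave); (NULL, NULL, NULL, Eve); (NULL, NULL, NULL, Judy); (NULL, NULL, NULL, Mona); (NULL, NULL, NULL, Raj)

LEFT JOIN keeps every row from `teams`; unmatched rows get NULL for `tasks`'s columns.
Matching on a.team_id >= b.team_id. A NULL in a compared column never satisfies the condition.
- a row (team_id=NULL): no match → kept, b columns NULL.
- a row (team_id=3): no match → kept, b columns NULL.
- a row (team_id=3): no match → kept, b columns NULL.
- a row (team_id=3): no match → kept, b columns NULL.
- a row (team_id=1): no match → kept, b columns NULL.
- a row (team_id=4): matches 2 b row(s) → 2 output row(s).
- a row (team_id=4): matches 2 b row(s) → 2 output row(s).
After projecting and ordering:
b.task | b.team_id | b.status | a.lead
Review | 4 | closed | Judy
Review | 4 | closed | Nora
Review | 4 | open | Judy
Review | 4 | open | Nora
NULL | NULL | NULL | Dave
NULL | NULL | NULL | Eve
NULL | NULL | NULL | Judy
NULL | NULL | NULL | Mona
NULL | NULL | NULL | Raj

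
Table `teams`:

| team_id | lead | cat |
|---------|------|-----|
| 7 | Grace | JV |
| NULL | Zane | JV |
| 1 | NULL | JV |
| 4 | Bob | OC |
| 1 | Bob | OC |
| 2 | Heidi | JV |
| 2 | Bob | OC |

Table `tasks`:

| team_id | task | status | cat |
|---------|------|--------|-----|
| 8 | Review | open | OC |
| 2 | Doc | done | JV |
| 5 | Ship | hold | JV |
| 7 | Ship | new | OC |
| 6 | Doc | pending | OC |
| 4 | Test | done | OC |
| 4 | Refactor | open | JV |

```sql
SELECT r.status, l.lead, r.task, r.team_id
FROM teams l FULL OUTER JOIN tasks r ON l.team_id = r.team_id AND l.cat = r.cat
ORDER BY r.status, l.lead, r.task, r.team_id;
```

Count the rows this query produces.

12

FULL OUTER JOIN keeps every row from both sides; unmatched rows get NULL for the other side's columns.
Matching on l.team_id = r.team_id AND l.cat = r.cat. A NULL in a compared column never satisfies the condition.
Matched pairs: 2; unmatched l rows kept: 5; unmatched r rows kept: 5.
Total: 2 matched + 10 padded = 12 rows.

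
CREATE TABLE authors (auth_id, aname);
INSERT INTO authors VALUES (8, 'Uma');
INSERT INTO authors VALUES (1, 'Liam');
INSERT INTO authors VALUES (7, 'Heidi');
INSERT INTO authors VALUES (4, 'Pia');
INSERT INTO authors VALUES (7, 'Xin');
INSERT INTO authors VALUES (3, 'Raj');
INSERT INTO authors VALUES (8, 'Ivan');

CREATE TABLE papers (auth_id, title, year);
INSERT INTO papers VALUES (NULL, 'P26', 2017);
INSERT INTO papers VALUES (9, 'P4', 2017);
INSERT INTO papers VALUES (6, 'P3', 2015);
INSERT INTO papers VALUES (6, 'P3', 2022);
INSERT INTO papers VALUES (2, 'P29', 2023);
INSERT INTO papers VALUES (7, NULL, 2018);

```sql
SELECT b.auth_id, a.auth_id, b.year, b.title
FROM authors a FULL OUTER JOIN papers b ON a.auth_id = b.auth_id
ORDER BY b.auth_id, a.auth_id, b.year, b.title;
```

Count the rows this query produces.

FULL OUTER JOIN keeps every row from both sides; unmatched rows get NULL for the other side's columns.
Matching on a.auth_id = b.auth_id. A NULL in a compared column never satisfies the condition.
- a (auth_id=8) has no partner → padded with NULL.
- a (auth_id=1) has no partner → padded with NULL.
- a (auth_id=7) pairs with 1 row(s) of b.
- a (auth_id=4) has no partner → padded with NULL.
- a (auth_id=7) pairs with 1 row(s) of b.
- a (auth_id=3) has no partner → padded with NULL.
- a (auth_id=8) has no partner → padded with NULL.
- plus 5 unmatched b row(s), each kept with NULL a columns.
Total: 2 matched + 10 padded = 12 rows.

12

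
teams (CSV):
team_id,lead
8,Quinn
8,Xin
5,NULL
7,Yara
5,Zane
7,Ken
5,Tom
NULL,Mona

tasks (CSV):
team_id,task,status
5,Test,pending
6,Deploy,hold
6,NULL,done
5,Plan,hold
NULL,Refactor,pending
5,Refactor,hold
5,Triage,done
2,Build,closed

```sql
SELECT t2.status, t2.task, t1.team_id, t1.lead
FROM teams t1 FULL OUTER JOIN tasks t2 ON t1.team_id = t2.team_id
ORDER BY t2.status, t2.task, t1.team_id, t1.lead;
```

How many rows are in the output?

21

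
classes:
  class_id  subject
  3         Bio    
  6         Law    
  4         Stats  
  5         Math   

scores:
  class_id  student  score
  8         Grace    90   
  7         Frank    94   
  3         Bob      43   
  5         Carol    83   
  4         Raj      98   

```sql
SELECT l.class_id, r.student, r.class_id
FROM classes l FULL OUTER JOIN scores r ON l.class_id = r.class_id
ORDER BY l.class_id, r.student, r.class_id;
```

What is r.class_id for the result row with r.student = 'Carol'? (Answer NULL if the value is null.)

5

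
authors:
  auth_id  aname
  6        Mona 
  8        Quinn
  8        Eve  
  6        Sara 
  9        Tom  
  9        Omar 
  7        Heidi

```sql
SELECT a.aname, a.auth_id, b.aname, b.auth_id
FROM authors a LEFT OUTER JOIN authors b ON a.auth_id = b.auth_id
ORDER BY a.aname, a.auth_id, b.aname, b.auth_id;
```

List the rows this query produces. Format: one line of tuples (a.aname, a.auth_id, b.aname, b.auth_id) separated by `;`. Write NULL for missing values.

(Eve, 8, Eve, 8); (Eve, 8, Quinn, 8); (Heidi, 7, Heidi, 7); (Mona, 6, Mona, 6); (Mona, 6, Sara, 6); (Omar, 9, Omar, 9); (Omar, 9, Tom, 9); (Quinn, 8, Eve, 8); (Quinn, 8, Quinn, 8); (Sara, 6, Mona, 6); (Sara, 6, Sara, 6); (Tom, 9, Omar, 9); (Tom, 9, Tom, 9)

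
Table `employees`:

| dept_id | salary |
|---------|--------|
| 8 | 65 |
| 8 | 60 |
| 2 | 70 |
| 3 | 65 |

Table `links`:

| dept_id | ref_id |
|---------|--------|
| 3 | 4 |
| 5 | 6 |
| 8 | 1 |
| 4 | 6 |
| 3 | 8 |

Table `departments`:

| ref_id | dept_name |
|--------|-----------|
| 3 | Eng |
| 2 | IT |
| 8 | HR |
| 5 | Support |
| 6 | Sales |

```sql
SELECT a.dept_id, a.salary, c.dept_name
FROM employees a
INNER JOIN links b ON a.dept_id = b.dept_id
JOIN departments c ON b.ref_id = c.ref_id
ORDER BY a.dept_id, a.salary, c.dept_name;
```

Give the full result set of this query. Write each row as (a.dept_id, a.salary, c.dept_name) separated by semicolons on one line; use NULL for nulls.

Joins associate left-to-right: employees INNER JOIN links on dept_id gives 4 intermediate row(s).
Then INNER JOIN `departments c` on ref_id: keep only rows whose b.ref_id appears in c.

(3, 65, HR)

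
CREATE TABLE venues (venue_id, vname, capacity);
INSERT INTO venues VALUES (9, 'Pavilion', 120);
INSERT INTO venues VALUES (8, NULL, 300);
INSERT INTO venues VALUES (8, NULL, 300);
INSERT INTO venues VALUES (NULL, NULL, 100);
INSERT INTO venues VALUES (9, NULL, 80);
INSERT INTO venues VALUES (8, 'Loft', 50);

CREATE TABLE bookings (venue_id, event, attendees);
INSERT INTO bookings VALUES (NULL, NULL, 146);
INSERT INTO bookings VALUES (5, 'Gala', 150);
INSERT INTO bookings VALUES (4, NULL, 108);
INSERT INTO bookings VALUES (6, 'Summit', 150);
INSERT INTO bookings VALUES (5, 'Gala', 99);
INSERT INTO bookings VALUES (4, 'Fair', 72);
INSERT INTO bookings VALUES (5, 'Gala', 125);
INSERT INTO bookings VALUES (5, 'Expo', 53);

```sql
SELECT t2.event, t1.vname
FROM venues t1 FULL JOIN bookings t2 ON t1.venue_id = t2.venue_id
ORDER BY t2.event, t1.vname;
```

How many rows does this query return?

FULL OUTER JOIN keeps every row from both sides; unmatched rows get NULL for the other side's columns.
Matching on t1.venue_id = t2.venue_id. A NULL in a compared column never satisfies the condition.
Matched pairs: 0; unmatched t1 rows kept: 6; unmatched t2 rows kept: 8.
Total: 0 matched + 14 padded = 14 rows.

14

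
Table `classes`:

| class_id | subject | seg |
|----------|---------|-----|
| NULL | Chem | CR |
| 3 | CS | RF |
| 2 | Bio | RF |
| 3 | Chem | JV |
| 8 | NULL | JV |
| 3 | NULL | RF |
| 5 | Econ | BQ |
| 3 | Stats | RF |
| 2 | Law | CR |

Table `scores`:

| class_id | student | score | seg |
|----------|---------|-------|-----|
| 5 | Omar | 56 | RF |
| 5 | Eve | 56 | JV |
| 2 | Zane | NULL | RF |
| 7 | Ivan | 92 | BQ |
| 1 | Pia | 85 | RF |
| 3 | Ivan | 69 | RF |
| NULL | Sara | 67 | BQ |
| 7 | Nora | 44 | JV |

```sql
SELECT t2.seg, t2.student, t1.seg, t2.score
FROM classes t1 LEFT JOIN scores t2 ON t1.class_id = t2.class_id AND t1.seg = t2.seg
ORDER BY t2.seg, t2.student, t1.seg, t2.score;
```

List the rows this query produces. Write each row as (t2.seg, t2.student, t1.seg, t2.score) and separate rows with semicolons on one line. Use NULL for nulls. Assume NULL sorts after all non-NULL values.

(RF, Ivan, RF, 69); (RF, Ivan, RF, 69); (RF, Ivan, RF, 69); (RF, Zane, RF, NULL); (NULL, NULL, BQ, NULL); (NULL, NULL, CR, NULL); (NULL, NULL, CR, NULL); (NULL, NULL, JV, NULL); (NULL, NULL, JV, NULL)

LEFT JOIN keeps every row from `classes`; unmatched rows get NULL for `scores`'s columns.
Matching on t1.class_id = t2.class_id AND t1.seg = t2.seg. A NULL in a compared column never satisfies the condition.
- t1 (class_id=NULL, seg=CR) has no partner → padded with NULL.
- t1 (class_id=3, seg=RF) pairs with 1 row(s) of t2.
- t1 (class_id=2, seg=RF) pairs with 1 row(s) of t2.
- t1 (class_id=3, seg=JV) has no partner → padded with NULL.
- t1 (class_id=8, seg=JV) has no partner → padded with NULL.
- t1 (class_id=3, seg=RF) pairs with 1 row(s) of t2.
- t1 (class_id=5, seg=BQ) has no partner → padded with NULL.
- t1 (class_id=3, seg=RF) pairs with 1 row(s) of t2.
- t1 (class_id=2, seg=CR) has no partner → padded with NULL.
After projecting and ordering:
t2.seg | t2.student | t1.seg | t2.score
RF | Ivan | RF | 69
RF | Ivan | RF | 69
RF | Ivan | RF | 69
RF | Zane | RF | NULL
NULL | NULL | BQ | NULL
NULL | NULL | CR | NULL
NULL | NULL | CR | NULL
NULL | NULL | JV | NULL
NULL | NULL | JV | NULL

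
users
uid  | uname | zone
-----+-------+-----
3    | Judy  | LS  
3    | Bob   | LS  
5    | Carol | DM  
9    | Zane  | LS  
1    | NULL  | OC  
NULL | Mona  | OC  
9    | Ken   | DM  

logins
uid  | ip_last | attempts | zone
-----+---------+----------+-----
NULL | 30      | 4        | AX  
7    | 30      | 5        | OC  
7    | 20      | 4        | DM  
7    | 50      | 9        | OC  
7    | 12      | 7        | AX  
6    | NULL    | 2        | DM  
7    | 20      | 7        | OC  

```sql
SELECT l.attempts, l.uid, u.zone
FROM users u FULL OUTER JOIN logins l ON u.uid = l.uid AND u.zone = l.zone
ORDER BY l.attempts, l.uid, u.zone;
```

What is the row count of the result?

FULL OUTER JOIN keeps every row from both sides; unmatched rows get NULL for the other side's columns.
Matching on u.uid = l.uid AND u.zone = l.zone. A NULL in a compared column never satisfies the condition.
- u (uid=3, zone=LS) has no partner → padded with NULL.
- u (uid=3, zone=LS) has no partner → padded with NULL.
- u (uid=5, zone=DM) has no partner → padded with NULL.
- u (uid=9, zone=LS) has no partner → padded with NULL.
- u (uid=1, zone=OC) has no partner → padded with NULL.
- u (uid=NULL, zone=OC) has no partner → padded with NULL.
- u (uid=9, zone=DM) has no partner → padded with NULL.
- 7 row(s) from l found no u partner → padded with NULL.
Total: 0 matched + 14 padded = 14 rows.

14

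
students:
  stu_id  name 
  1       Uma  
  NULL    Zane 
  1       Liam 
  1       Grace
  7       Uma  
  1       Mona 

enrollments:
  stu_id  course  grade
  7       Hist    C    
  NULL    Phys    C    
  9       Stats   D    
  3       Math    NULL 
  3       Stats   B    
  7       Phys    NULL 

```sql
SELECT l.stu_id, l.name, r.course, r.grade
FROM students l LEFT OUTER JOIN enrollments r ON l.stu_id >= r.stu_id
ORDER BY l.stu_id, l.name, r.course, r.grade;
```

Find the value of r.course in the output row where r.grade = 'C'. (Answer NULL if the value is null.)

Hist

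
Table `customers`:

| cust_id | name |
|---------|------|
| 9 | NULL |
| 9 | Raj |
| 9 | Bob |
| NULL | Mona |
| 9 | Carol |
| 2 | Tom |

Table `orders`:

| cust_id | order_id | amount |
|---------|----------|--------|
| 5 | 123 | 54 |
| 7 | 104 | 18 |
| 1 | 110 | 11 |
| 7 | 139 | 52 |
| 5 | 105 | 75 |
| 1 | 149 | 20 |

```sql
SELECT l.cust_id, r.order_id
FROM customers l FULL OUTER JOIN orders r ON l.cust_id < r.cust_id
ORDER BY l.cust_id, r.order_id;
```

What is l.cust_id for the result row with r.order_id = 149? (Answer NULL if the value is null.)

NULL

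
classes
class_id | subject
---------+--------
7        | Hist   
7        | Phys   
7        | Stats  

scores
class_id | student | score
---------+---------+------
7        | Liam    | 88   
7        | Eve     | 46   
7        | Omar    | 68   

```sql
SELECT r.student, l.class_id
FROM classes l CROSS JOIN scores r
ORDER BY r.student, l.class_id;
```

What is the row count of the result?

9

CROSS JOIN pairs every row of `classes` with every row of `scores`: 3 × 3 = 9 rows.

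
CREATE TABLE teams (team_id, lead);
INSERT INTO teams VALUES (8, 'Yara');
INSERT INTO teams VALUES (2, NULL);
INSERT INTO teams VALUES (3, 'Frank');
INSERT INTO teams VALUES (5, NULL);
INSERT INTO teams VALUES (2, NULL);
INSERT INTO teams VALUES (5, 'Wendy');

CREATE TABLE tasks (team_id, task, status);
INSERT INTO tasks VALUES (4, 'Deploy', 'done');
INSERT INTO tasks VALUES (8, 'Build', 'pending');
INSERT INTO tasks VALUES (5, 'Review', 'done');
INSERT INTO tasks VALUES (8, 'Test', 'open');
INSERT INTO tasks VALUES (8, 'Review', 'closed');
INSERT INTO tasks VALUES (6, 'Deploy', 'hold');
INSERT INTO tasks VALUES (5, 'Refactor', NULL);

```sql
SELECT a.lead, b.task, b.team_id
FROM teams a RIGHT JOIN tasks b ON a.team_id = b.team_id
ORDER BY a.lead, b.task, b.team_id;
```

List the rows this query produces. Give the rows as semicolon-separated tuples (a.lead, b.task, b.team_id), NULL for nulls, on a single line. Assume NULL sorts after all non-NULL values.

(Wendy, Refactor, 5); (Wendy, Review, 5); (Yara, Build, 8); (Yara, Review, 8); (Yara, Test, 8); (NULL, Deploy, 4); (NULL, Deploy, 6); (NULL, Refactor, 5); (NULL, Review, 5)

RIGHT JOIN keeps every row from `tasks`; unmatched rows get NULL for `teams`'s columns.
Matching on a.team_id = b.team_id.
Matched pairs: 7; unmatched b rows kept: 2.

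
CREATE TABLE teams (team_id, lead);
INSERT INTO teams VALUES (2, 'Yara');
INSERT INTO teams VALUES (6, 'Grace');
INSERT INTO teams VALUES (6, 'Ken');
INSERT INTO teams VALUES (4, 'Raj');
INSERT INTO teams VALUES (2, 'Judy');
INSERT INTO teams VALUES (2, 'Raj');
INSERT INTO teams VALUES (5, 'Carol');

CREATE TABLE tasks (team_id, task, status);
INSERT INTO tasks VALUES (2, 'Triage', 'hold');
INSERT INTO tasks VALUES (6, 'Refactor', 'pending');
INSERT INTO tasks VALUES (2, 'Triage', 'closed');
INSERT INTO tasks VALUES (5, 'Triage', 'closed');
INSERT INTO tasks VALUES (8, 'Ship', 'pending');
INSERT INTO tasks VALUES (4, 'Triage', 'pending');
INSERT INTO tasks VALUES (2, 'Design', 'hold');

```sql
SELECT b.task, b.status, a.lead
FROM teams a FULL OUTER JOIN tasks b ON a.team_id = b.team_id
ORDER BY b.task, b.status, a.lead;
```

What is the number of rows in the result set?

FULL OUTER JOIN keeps every row from both sides; unmatched rows get NULL for the other side's columns.
Matching on a.team_id = b.team_id.
- team_id=2: 3 matching b row(s), so 3 row(s) emitted.
- team_id=6: 1 matching b row(s), so 1 row(s) emitted.
- team_id=6: 1 matching b row(s), so 1 row(s) emitted.
- team_id=4: 1 matching b row(s), so 1 row(s) emitted.
- team_id=2: 3 matching b row(s), so 3 row(s) emitted.
- team_id=2: 3 matching b row(s), so 3 row(s) emitted.
- team_id=5: 1 matching b row(s), so 1 row(s) emitted.
- plus 1 unmatched b row(s), each kept with NULL a columns.
Total: 13 matched + 1 padded = 14 rows.

14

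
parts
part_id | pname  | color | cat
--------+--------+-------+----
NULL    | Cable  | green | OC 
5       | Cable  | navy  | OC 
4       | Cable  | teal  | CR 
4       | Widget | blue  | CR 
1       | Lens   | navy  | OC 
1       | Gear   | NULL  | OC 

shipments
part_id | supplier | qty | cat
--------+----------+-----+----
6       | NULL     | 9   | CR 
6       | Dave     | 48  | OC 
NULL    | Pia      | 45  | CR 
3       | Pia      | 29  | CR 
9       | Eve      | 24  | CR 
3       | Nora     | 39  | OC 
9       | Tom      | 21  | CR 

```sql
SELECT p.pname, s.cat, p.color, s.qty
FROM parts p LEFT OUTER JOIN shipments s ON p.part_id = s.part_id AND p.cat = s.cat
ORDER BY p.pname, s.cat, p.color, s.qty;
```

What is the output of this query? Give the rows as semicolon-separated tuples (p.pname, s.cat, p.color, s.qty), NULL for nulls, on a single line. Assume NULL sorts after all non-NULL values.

(Cable, NULL, green, NULL); (Cable, NULL, navy, NULL); (Cable, NULL, teal, NULL); (Gear, NULL, NULL, NULL); (Lens, NULL, navy, NULL); (Widget, NULL, blue, NULL)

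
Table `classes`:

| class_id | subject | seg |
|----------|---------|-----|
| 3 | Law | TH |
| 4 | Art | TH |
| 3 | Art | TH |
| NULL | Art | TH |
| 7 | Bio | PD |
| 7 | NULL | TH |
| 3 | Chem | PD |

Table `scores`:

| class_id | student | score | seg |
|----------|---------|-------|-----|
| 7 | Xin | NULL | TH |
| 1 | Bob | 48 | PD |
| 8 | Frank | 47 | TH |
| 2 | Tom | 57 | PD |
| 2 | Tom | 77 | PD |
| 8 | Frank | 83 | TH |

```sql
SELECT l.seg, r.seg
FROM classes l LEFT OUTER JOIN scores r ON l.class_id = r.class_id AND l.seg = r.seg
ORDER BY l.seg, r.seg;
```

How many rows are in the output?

7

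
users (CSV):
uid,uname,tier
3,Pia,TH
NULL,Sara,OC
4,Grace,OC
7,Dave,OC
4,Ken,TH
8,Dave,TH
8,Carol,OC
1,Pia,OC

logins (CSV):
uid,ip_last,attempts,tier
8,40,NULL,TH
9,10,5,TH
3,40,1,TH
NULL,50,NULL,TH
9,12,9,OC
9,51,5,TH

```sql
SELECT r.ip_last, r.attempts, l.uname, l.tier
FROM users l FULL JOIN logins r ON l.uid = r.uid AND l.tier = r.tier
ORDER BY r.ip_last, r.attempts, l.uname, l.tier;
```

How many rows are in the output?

12

FULL OUTER JOIN keeps every row from both sides; unmatched rows get NULL for the other side's columns.
Matching on l.uid = r.uid AND l.tier = r.tier. A NULL in a compared column never satisfies the condition.
- uid=3, tier=TH: 1 matching r row(s), so 1 row(s) emitted.
- uid=NULL, tier=OC: no r row matches, row kept with r columns NULL.
- uid=4, tier=OC: no r row matches, row kept with r columns NULL.
- uid=7, tier=OC: no r row matches, row kept with r columns NULL.
- uid=4, tier=TH: no r row matches, row kept with r columns NULL.
- uid=8, tier=TH: 1 matching r row(s), so 1 row(s) emitted.
- uid=8, tier=OC: no r row matches, row kept with r columns NULL.
- uid=1, tier=OC: no r row matches, row kept with r columns NULL.
- 4 row(s) from r found no l partner → padded with NULL.
Total: 2 matched + 10 padded = 12 rows.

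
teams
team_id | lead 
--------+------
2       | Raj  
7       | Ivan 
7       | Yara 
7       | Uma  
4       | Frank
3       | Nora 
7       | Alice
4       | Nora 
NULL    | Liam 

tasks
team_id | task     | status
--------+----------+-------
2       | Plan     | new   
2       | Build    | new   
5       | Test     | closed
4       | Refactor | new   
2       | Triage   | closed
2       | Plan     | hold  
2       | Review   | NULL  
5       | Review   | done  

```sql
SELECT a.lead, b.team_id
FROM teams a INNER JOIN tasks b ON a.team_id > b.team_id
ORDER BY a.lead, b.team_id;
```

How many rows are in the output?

47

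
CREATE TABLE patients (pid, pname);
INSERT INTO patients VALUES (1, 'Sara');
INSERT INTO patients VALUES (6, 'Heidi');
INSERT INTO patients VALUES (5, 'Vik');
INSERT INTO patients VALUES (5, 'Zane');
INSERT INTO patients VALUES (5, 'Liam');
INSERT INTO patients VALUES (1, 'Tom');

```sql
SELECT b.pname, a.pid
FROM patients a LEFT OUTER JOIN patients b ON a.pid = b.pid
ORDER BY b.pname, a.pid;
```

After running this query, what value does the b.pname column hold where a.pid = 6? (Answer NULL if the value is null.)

LEFT JOIN keeps every row from `patients a`; unmatched rows get NULL for `patients b`'s columns.
Matching on a.pid = b.pid.
Matched pairs: 14; unmatched a rows kept: 0.

Heidi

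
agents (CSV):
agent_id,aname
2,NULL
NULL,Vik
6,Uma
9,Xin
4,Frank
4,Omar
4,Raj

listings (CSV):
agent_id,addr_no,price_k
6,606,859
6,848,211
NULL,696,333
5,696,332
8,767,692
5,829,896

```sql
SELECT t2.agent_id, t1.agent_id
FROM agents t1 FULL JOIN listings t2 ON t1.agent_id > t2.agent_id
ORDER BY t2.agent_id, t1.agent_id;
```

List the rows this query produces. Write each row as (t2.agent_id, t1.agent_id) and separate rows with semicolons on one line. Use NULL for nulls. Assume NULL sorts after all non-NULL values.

(5, 6); (5, 6); (5, 9); (5, 9); (6, 9); (6, 9); (8, 9); (NULL, 2); (NULL, 4); (NULL, 4); (NULL, 4); (NULL, NULL); (NULL, NULL)

FULL OUTER JOIN keeps every row from both sides; unmatched rows get NULL for the other side's columns.
Matching on t1.agent_id > t2.agent_id. A NULL in a compared column never satisfies the condition.
- agent_id=2: no t2 row matches, row kept with t2 columns NULL.
- agent_id=NULL: no t2 row matches, row kept with t2 columns NULL.
- agent_id=6: 2 matching t2 row(s), so 2 row(s) emitted.
- agent_id=9: 5 matching t2 row(s), so 5 row(s) emitted.
- agent_id=4: no t2 row matches, row kept with t2 columns NULL.
- agent_id=4: no t2 row matches, row kept with t2 columns NULL.
- agent_id=4: no t2 row matches, row kept with t2 columns NULL.
- plus 1 unmatched t2 row(s), each kept with NULL t1 columns.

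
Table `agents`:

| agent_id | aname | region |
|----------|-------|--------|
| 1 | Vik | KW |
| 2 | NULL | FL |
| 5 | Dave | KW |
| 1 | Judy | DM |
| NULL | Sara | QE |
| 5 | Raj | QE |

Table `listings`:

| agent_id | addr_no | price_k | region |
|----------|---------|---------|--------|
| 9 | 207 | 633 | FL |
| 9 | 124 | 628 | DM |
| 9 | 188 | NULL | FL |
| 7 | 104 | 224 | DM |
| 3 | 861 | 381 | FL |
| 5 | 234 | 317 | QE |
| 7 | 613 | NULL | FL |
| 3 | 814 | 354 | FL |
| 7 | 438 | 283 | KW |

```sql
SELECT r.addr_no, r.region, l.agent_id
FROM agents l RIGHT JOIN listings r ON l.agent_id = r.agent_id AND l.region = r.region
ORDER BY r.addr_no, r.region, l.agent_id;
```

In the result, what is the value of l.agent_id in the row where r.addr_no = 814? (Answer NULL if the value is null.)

RIGHT JOIN keeps every row from `listings`; unmatched rows get NULL for `agents`'s columns.
Matching on l.agent_id = r.agent_id AND l.region = r.region. A NULL in a compared column never satisfies the condition.
- l[0] agent_id=1, region=KW → no match.
- l[1] agent_id=2, region=FL → no match.
- l[2] agent_id=5, region=KW → no match.
- l[3] agent_id=1, region=DM → no match.
- l[4] agent_id=NULL, region=QE → no match.
- l[5] agent_id=5, region=QE → 1 match(es) in r → 1 row(s).
- plus 8 unmatched r row(s), each kept with NULL l columns.

NULL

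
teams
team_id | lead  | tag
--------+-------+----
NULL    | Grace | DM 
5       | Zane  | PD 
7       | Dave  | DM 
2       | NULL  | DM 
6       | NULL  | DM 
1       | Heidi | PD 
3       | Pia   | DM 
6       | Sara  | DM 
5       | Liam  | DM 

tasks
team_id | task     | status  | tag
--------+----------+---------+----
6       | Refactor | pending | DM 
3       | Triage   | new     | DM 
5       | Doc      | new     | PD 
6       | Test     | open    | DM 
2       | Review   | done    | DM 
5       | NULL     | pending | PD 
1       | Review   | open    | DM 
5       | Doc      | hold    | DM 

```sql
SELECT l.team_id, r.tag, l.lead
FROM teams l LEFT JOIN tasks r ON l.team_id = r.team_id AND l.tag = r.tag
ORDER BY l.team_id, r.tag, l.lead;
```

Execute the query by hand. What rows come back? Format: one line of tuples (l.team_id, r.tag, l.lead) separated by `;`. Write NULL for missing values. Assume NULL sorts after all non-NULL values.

(1, NULL, Heidi); (2, DM, NULL); (3, DM, Pia); (5, DM, Liam); (5, PD, Zane); (5, PD, Zane); (6, DM, Sara); (6, DM, Sara); (6, DM, NULL); (6, DM, NULL); (7, NULL, Dave); (NULL, NULL, Grace)

LEFT JOIN keeps every row from `teams`; unmatched rows get NULL for `tasks`'s columns.
Matching on l.team_id = r.team_id AND l.tag = r.tag. A NULL in a compared column never satisfies the condition.
- l (team_id=NULL, tag=DM) has no partner → padded with NULL.
- l (team_id=5, tag=PD) pairs with 2 row(s) of r.
- l (team_id=7, tag=DM) has no partner → padded with NULL.
- l (team_id=2, tag=DM) pairs with 1 row(s) of r.
- l (team_id=6, tag=DM) pairs with 2 row(s) of r.
- l (team_id=1, tag=PD) has no partner → padded with NULL.
- l (team_id=3, tag=DM) pairs with 1 row(s) of r.
- l (team_id=6, tag=DM) pairs with 2 row(s) of r.
- l (team_id=5, tag=DM) pairs with 1 row(s) of r.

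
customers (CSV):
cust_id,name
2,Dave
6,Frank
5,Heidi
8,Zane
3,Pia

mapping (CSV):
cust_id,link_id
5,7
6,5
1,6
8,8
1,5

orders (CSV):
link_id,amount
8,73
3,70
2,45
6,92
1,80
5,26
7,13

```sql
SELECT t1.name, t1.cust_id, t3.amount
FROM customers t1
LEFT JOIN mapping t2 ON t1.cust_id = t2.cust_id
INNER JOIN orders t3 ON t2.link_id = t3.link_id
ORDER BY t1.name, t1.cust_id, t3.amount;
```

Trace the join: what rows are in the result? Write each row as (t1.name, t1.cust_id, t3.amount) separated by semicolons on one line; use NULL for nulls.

(Frank, 6, 26); (Heidi, 5, 13); (Zane, 8, 73)

Evaluate left to right. First `customers t1 LEFT JOIN mapping t2` on cust_id: 5 row(s).
Then INNER JOIN `orders t3` on link_id: keep only rows whose t2.link_id appears in t3.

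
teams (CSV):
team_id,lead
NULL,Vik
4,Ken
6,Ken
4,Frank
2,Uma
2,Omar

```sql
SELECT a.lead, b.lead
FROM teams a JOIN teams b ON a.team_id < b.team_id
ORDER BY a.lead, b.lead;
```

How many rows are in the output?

8

INNER JOIN keeps only pairs where the ON condition holds.
Matching on a.team_id < b.team_id. A NULL in a compared column never satisfies the condition.
- a row (team_id=NULL): no match → dropped.
- a row (team_id=4): matches 1 b row(s) → 1 output row(s).
- a row (team_id=6): no match → dropped.
- a row (team_id=4): matches 1 b row(s) → 1 output row(s).
- a row (team_id=2): matches 3 b row(s) → 3 output row(s).
- a row (team_id=2): matches 3 b row(s) → 3 output row(s).
Total: 8 rows.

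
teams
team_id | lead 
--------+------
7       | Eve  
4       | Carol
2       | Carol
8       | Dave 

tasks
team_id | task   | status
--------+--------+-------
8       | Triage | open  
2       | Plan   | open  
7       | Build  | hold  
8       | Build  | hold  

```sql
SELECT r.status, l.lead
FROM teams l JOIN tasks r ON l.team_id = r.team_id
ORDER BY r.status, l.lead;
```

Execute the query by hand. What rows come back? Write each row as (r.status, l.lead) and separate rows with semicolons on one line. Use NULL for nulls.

(hold, Dave); (hold, Eve); (open, Carol); (open, Dave)

INNER JOIN keeps only pairs where the ON condition holds.
Matching on l.team_id = r.team_id.
- team_id=7: 1 matching r row(s), so 1 row(s) emitted.
- team_id=4: no matching r row, dropped.
- team_id=2: 1 matching r row(s), so 1 row(s) emitted.
- team_id=8: 2 matching r row(s), so 2 row(s) emitted.
After projecting and ordering:
r.status | l.lead
hold | Dave
hold | Eve
open | Carol
open | Dave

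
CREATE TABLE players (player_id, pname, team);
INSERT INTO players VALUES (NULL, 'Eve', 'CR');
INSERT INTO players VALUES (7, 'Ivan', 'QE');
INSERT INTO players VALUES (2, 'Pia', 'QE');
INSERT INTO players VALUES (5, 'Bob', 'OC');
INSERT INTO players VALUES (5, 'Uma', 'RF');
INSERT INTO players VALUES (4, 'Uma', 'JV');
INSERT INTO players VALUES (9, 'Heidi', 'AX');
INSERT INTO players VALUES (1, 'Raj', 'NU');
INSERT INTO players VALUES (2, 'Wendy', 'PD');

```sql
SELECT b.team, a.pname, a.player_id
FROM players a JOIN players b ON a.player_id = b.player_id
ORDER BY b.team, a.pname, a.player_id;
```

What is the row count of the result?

12

INNER JOIN keeps only pairs where the ON condition holds.
Matching on a.player_id = b.player_id. A NULL in a compared column never satisfies the condition.
- player_id=NULL: no matching b row, dropped.
- player_id=7: 1 matching b row(s), so 1 row(s) emitted.
- player_id=2: 2 matching b row(s), so 2 row(s) emitted.
- player_id=5: 2 matching b row(s), so 2 row(s) emitted.
- player_id=5: 2 matching b row(s), so 2 row(s) emitted.
- player_id=4: 1 matching b row(s), so 1 row(s) emitted.
- player_id=9: 1 matching b row(s), so 1 row(s) emitted.
- player_id=1: 1 matching b row(s), so 1 row(s) emitted.
- player_id=2: 2 matching b row(s), so 2 row(s) emitted.
Total: 12 rows.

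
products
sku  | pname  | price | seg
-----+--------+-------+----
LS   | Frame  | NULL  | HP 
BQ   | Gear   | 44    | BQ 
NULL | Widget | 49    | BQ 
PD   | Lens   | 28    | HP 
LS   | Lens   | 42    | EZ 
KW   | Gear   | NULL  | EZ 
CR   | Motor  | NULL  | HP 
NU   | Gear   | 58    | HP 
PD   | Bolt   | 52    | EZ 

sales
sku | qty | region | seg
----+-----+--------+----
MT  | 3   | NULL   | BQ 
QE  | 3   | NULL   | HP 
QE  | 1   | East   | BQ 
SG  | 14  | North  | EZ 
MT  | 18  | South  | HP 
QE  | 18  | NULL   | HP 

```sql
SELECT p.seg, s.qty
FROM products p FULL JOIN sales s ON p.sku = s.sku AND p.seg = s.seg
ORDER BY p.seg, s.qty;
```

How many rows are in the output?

FULL OUTER JOIN keeps every row from both sides; unmatched rows get NULL for the other side's columns.
Matching on p.sku = s.sku AND p.seg = s.seg. A NULL in a compared column never satisfies the condition.
Matched pairs: 0; unmatched p rows kept: 9; unmatched s rows kept: 6.
Total: 0 matched + 15 padded = 15 rows.

15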